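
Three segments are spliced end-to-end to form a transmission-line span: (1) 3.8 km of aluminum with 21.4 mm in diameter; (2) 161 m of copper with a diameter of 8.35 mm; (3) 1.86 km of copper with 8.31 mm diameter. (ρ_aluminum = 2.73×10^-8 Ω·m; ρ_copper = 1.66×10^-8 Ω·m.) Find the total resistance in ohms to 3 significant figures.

0.907 Ω

Seg 1: A = π(d/2)² = π(1.0700e-02 m)² = 3.597e-04 m²
R_1 = (2.73×10^-8)(3800)/(3.597e-04) = 0.2884 Ω
Seg 2: A = π(d/2)² = π(4.1750e-03 m)² = 5.476e-05 m²
R_2 = (1.66×10^-8)(161)/(5.476e-05) = 0.04881 Ω
Seg 3: A = π(d/2)² = π(4.1550e-03 m)² = 5.424e-05 m²
R_3 = (1.66×10^-8)(1860)/(5.424e-05) = 0.5693 Ω
R_total = R_1 + R_2 + R_3 = 0.907 Ω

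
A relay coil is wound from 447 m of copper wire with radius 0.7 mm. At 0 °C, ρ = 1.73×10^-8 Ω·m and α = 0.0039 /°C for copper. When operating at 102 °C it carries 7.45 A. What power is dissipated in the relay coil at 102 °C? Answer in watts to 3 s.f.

390 W

A = πr² = π(7.0000e-04 m)² = 1.539e-06 m²
R₍0₎ = ρL/A = (1.73×10^-8)(447)/(1.539e-06) = 5.024 Ω
R₍102₎ = R₍0₎(1 + αΔT) = 5.024 × (1 + 0.0039×102) = 7.022 Ω
P = I²R = (7.45)² × 7.022 = 390 W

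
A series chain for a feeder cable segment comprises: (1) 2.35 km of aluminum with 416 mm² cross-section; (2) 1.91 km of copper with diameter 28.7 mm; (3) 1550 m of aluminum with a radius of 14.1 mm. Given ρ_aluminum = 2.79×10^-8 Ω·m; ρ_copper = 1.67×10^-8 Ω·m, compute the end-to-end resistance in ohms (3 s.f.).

0.276 Ω

Seg 1: A = 416 mm² = 4.160e-04 m²
R_1 = (2.79×10^-8)(2350)/(4.160e-04) = 0.1576 Ω
Seg 2: A = π(d/2)² = π(1.4350e-02 m)² = 6.469e-04 m²
R_2 = (1.67×10^-8)(1910)/(6.469e-04) = 0.04931 Ω
Seg 3: A = πr² = π(1.4100e-02 m)² = 6.246e-04 m²
R_3 = (2.79×10^-8)(1550)/(6.246e-04) = 0.06924 Ω
R_total = R_1 + R_2 + R_3 = 0.276 Ω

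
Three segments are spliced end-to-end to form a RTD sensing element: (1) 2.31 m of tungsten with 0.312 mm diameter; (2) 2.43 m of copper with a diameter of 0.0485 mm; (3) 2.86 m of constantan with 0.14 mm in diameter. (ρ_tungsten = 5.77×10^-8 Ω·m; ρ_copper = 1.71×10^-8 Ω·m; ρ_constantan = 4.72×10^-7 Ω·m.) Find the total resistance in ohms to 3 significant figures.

112 Ω

Seg 1: A = π(d/2)² = π(1.5600e-04 m)² = 7.645e-08 m²
R_1 = (5.77×10^-8)(2.31)/(7.645e-08) = 1.743 Ω
Seg 2: A = π(d/2)² = π(2.4250e-05 m)² = 1.847e-09 m²
R_2 = (1.71×10^-8)(2.43)/(1.847e-09) = 22.49 Ω
Seg 3: A = π(d/2)² = π(7.0000e-05 m)² = 1.539e-08 m²
R_3 = (4.72×10^-7)(2.86)/(1.539e-08) = 87.69 Ω
R_total = R_1 + R_2 + R_3 = 112 Ω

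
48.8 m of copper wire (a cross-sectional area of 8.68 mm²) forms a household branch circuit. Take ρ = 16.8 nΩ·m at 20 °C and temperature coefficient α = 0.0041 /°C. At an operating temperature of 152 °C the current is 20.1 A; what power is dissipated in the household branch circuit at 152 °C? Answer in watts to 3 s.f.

ρ = 16.8 nΩ·m = 1.68×10^-8 Ω·m
A = 8.68 mm² = 8.680e-06 m²
R₍20₎ = ρL/A = (1.68×10^-8)(48.8)/(8.680e-06) = 0.09445 Ω
R₍152₎ = R₍20₎(1 + αΔT) = 0.09445 × (1 + 0.0041×132) = 0.1456 Ω
P = I²R = (20.1)² × 0.1456 = 58.8 W

58.8 W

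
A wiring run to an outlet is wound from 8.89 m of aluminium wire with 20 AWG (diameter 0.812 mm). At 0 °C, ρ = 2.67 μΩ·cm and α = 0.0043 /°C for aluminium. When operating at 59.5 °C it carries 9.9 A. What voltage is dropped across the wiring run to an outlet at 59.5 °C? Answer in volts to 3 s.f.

5.70 V

ρ = 2.67 μΩ·cm = 2.67×10^-8 Ω·m
A = π(0.812/2 mm)² = π(4.0600e-04 m)² = 5.178e-07 m²
R₍0₎ = ρL/A = (2.67×10^-8)(8.89)/(5.178e-07) = 0.4584 Ω
R₍59.5₎ = R₍0₎(1 + αΔT) = 0.4584 × (1 + 0.0043×59.5) = 0.5756 Ω
V = IR = 9.9 × 0.5756 = 5.70 V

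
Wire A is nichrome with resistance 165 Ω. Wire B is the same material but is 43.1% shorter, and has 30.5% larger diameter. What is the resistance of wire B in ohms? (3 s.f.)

R ∝ L/d², so R_B/R_A = (1 − 43.1/100) × (1 + 30.5/100)⁻²
= 0.569 × 0.5872 = 0.3341
R_B = 0.3341 × 165 = 55.1 Ω

55.1 Ω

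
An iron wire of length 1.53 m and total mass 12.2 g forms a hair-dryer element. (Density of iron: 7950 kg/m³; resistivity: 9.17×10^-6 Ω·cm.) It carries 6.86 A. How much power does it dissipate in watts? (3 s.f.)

6.58 W

ρ = 9.17×10^-6 Ω·cm = 9.17×10^-8 Ω·m
A = m/(density·L) = 0.0122/(7950×1.53) = 1.0030e-06 m²
R = ρL/A = (9.17×10^-8)(1.53)/(1.0030e-06) = 0.1399 Ω
P = I²R = (6.86)² × 0.1399 = 6.58 W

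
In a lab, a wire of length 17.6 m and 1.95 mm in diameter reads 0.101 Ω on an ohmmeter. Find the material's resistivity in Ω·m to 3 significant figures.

1.71×10^-8 Ω·m

A = π(d/2)² = π(9.7500e-04 m)² = 2.986e-06 m²
ρ = RA/L = (0.101)(2.986e-06)/(17.6) = 1.71×10^-8 Ω·m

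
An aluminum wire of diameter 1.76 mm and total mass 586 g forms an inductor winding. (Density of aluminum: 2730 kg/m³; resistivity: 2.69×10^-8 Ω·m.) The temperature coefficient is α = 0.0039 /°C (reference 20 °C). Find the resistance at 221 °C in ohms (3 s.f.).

A = π(d/2)² = π(8.8000e-04 m)² = 2.4328e-06 m²
L = m/(density·A) = 0.586/(2730×2.4328e-06) = 88.23 m
R = ρL/A = (2.69×10^-8)(88.23)/(2.4328e-06) = 0.9756 Ω
R(221 °C) = 0.9756 × (1 + 0.0039×201) = 1.74 Ω

1.74 Ω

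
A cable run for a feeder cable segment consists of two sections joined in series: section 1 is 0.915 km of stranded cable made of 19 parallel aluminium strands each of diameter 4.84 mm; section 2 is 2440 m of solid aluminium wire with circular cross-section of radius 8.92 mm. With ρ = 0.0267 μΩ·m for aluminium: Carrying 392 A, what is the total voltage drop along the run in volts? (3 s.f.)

ρ = 0.0267 μΩ·m = 2.67×10^-8 Ω·m
Section 1: A_strand = π(2.4200e-03)² = 1.840e-05 m²; R₁ = ρL/(N·A_s) = (2.67×10^-8)(915)/(19×1.840e-05) = 0.06989 Ω
Section 2: A = πr² = π(8.9200e-03 m)² = 2.500e-04 m²
R₂ = (2.67×10^-8)(2440)/(2.500e-04) = 0.2606 Ω
R = R₁ + R₂ = 0.3305 Ω
V = IR = 392 × 0.3305 = 130 V

130 V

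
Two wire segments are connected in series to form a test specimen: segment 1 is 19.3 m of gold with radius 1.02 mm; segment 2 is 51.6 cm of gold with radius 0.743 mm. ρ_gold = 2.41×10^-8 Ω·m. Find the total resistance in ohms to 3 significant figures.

0.149 Ω

Segment 1: A = πr² = π(1.0200e-03 m)² = 3.269e-06 m²
R₁ = ρL/A = (2.41×10^-8)(19.3)/(3.269e-06) = 0.1423 Ω
Segment 2: A = πr² = π(7.4300e-04 m)² = 1.734e-06 m²
R₂ = (2.41×10^-8)(0.516)/(1.734e-06) = 0.00717 Ω
R = R₁ + R₂ = 0.149 Ω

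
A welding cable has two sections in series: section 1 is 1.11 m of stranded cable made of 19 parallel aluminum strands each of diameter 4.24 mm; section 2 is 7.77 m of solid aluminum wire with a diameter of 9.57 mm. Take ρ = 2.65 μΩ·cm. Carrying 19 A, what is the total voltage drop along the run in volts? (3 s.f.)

0.0565 V

ρ = 2.65 μΩ·cm = 2.65×10^-8 Ω·m
Section 1: A_strand = π(2.1200e-03)² = 1.412e-05 m²; R₁ = ρL/(N·A_s) = (2.65×10^-8)(1.11)/(19×1.412e-05) = 1.096×10^-4 Ω
Section 2: A = π(d/2)² = π(4.7850e-03 m)² = 7.193e-05 m²
R₂ = (2.65×10^-8)(7.77)/(7.193e-05) = 0.002863 Ω
R = R₁ + R₂ = 0.002972 Ω
V = IR = 19 × 0.002972 = 0.0565 V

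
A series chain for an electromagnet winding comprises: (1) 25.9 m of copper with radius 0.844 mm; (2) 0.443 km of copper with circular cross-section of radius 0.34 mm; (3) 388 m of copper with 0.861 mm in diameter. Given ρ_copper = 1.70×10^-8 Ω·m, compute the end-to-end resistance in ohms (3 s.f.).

Seg 1: A = πr² = π(8.4400e-04 m)² = 2.238e-06 m²
R_1 = (1.70×10^-8)(25.9)/(2.238e-06) = 0.1967 Ω
Seg 2: A = πr² = π(3.4000e-04 m)² = 3.632e-07 m²
R_2 = (1.70×10^-8)(443)/(3.632e-07) = 20.74 Ω
Seg 3: A = π(d/2)² = π(4.3050e-04 m)² = 5.822e-07 m²
R_3 = (1.70×10^-8)(388)/(5.822e-07) = 11.33 Ω
R_total = R_1 + R_2 + R_3 = 32.3 Ω

32.3 Ω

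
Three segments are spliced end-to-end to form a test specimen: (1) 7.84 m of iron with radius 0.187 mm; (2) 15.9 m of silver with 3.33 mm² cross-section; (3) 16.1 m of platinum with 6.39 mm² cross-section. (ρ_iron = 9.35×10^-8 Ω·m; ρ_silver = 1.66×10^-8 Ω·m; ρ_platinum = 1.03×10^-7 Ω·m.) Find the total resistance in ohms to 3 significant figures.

Seg 1: A = πr² = π(1.8700e-04 m)² = 1.099e-07 m²
R_1 = (9.35×10^-8)(7.84)/(1.099e-07) = 6.673 Ω
Seg 2: A = 3.33 mm² = 3.330e-06 m²
R_2 = (1.66×10^-8)(15.9)/(3.330e-06) = 0.07926 Ω
Seg 3: A = 6.39 mm² = 6.390e-06 m²
R_3 = (1.03×10^-7)(16.1)/(6.390e-06) = 0.2595 Ω
R_total = R_1 + R_2 + R_3 = 7.01 Ω

7.01 Ω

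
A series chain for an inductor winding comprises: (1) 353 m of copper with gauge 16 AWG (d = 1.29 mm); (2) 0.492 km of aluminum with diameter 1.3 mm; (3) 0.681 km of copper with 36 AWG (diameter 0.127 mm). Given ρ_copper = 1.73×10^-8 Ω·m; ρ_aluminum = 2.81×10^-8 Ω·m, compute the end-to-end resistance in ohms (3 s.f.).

Seg 1: A = π(1.29/2 mm)² = π(6.4500e-04 m)² = 1.307e-06 m²
R_1 = (1.73×10^-8)(353)/(1.307e-06) = 4.673 Ω
Seg 2: A = π(d/2)² = π(6.5000e-04 m)² = 1.327e-06 m²
R_2 = (2.81×10^-8)(492)/(1.327e-06) = 10.42 Ω
Seg 3: A = π(0.127/2 mm)² = π(6.3500e-05 m)² = 1.267e-08 m²
R_3 = (1.73×10^-8)(681)/(1.267e-08) = 930 Ω
R_total = R_1 + R_2 + R_3 = 945 Ω

945 Ω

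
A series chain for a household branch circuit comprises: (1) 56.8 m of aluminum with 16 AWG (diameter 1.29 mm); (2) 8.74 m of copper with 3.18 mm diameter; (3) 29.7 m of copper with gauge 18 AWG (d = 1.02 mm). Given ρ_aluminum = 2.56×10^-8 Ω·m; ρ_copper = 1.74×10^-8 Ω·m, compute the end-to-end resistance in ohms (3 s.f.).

Seg 1: A = π(1.29/2 mm)² = π(6.4500e-04 m)² = 1.307e-06 m²
R_1 = (2.56×10^-8)(56.8)/(1.307e-06) = 1.113 Ω
Seg 2: A = π(d/2)² = π(1.5900e-03 m)² = 7.942e-06 m²
R_2 = (1.74×10^-8)(8.74)/(7.942e-06) = 0.01915 Ω
Seg 3: A = π(1.02/2 mm)² = π(5.1000e-04 m)² = 8.171e-07 m²
R_3 = (1.74×10^-8)(29.7)/(8.171e-07) = 0.6324 Ω
R_total = R_1 + R_2 + R_3 = 1.76 Ω

1.76 Ω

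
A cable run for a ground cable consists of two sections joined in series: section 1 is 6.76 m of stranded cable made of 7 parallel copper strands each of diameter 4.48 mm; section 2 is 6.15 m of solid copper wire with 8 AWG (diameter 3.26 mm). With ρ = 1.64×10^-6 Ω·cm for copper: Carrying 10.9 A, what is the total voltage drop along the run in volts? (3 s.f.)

0.143 V

ρ = 1.64×10^-6 Ω·cm = 1.64×10^-8 Ω·m
Section 1: A_strand = π(2.2400e-03)² = 1.576e-05 m²; R₁ = ρL/(N·A_s) = (1.64×10^-8)(6.76)/(7×1.576e-05) = 0.001005 Ω
Section 2: A = π(3.26/2 mm)² = π(1.6300e-03 m)² = 8.347e-06 m²
R₂ = (1.64×10^-8)(6.15)/(8.347e-06) = 0.01208 Ω
R = R₁ + R₂ = 0.01309 Ω
V = IR = 10.9 × 0.01309 = 0.143 V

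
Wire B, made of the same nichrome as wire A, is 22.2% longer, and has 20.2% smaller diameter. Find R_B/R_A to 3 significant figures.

1.92

R ∝ L/d², so R_B/R_A = (1 + 22.2/100) × (1 − 20.2/100)⁻²
= 1.222 × 1.57 = 1.92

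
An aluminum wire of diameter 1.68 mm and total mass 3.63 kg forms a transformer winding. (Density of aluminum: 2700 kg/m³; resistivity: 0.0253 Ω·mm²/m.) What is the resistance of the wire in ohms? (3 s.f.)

ρ = 0.0253 Ω·mm²/m = 2.53×10^-8 Ω·m
A = π(d/2)² = π(8.4000e-04 m)² = 2.2167e-06 m²
L = m/(density·A) = 3.63/(2700×2.2167e-06) = 606.5 m
R = ρL/A = (2.53×10^-8)(606.5)/(2.2167e-06) = 6.92 Ω

6.92 Ω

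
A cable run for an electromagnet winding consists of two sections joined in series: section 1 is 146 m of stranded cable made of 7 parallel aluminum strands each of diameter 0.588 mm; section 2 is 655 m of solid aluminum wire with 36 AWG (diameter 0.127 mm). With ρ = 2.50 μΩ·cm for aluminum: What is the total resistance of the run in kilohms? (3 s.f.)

ρ = 2.50 μΩ·cm = 2.50×10^-8 Ω·m
Section 1: A_strand = π(2.9400e-04)² = 2.715e-07 m²; R₁ = ρL/(N·A_s) = (2.50×10^-8)(146)/(7×2.715e-07) = 1.92 Ω
Section 2: A = π(0.127/2 mm)² = π(6.3500e-05 m)² = 1.267e-08 m²
R₂ = (2.50×10^-8)(655)/(1.267e-08) = 1293 Ω
R = R₁ + R₂ = 1.29 kΩ

1.29 kΩ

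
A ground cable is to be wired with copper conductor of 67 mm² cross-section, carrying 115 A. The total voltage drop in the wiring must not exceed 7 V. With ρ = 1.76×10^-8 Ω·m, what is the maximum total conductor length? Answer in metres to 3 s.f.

A = 67 mm² = 6.700e-05 m²
L_max = V_max·A/(1·ρI) = (7)(6.700e-05)/(1.76×10^-8×115) = 232 m

232 m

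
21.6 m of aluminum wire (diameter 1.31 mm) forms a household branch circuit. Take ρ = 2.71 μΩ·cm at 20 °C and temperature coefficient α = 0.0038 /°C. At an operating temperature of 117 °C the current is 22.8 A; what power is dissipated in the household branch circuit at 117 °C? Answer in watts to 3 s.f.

309 W

ρ = 2.71 μΩ·cm = 2.71×10^-8 Ω·m
A = π(d/2)² = π(6.5500e-04 m)² = 1.348e-06 m²
R₍20₎ = ρL/A = (2.71×10^-8)(21.6)/(1.348e-06) = 0.4343 Ω
R₍117₎ = R₍20₎(1 + αΔT) = 0.4343 × (1 + 0.0038×97) = 0.5944 Ω
P = I²R = (22.8)² × 0.5944 = 309 W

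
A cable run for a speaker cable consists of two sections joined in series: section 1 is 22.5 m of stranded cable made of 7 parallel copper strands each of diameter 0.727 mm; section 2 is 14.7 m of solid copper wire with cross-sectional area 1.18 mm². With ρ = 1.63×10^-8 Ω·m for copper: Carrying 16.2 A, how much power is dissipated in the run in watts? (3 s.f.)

Section 1: A_strand = π(3.6350e-04)² = 4.151e-07 m²; R₁ = ρL/(N·A_s) = (1.63×10^-8)(22.5)/(7×4.151e-07) = 0.1262 Ω
Section 2: A = 1.18 mm² = 1.180e-06 m²
R₂ = (1.63×10^-8)(14.7)/(1.180e-06) = 0.2031 Ω
R = R₁ + R₂ = 0.3293 Ω
P = I²R = (16.2)² × 0.3293 = 86.4 W

86.4 W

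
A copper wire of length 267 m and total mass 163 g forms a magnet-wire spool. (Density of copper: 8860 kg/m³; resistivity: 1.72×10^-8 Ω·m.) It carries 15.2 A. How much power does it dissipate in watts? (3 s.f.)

A = m/(density·L) = 0.163/(8860×267) = 6.8904e-08 m²
R = ρL/A = (1.72×10^-8)(267)/(6.8904e-08) = 66.65 Ω
P = I²R = (15.2)² × 66.65 = 15400 W

15400 W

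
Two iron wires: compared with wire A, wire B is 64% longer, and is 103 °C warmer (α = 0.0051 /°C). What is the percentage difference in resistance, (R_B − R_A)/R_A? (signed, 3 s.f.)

150%

R ∝ ρL/d² with ρ ∝ (1+αΔT), so R_B/R_A = (1 + 64/100) × (1 + 0.0051×103)
= 1.64 × 1.525 = 2.502
(R_B − R_A)/R_A = 2.502 − 1 = 150%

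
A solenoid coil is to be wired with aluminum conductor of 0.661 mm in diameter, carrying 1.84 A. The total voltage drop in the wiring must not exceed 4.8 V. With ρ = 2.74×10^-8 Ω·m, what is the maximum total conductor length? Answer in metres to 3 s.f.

32.7 m

A = π(d/2)² = π(3.3050e-04 m)² = 3.432e-07 m²
L_max = V_max·A/(1·ρI) = (4.8)(3.432e-07)/(2.74×10^-8×1.84) = 32.7 m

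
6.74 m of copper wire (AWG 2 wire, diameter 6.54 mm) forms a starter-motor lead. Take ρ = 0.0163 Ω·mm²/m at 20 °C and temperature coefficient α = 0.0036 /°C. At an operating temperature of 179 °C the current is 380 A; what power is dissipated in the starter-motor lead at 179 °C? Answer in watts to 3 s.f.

743 W

ρ = 0.0163 Ω·mm²/m = 1.63×10^-8 Ω·m
A = π(6.54/2 mm)² = π(3.2700e-03 m)² = 3.359e-05 m²
R₍20₎ = ρL/A = (1.63×10^-8)(6.74)/(3.359e-05) = 0.00327 Ω
R₍179₎ = R₍20₎(1 + αΔT) = 0.00327 × (1 + 0.0036×159) = 0.005142 Ω
P = I²R = (380)² × 0.005142 = 743 W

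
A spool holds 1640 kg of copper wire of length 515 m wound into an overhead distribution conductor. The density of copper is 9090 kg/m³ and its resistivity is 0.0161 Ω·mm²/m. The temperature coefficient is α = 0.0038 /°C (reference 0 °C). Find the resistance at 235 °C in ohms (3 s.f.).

0.0448 Ω

ρ = 0.0161 Ω·mm²/m = 1.61×10^-8 Ω·m
A = m/(density·L) = 1640/(9090×515) = 3.5033e-04 m²
R = ρL/A = (1.61×10^-8)(515)/(3.5033e-04) = 0.02367 Ω
R(235 °C) = 0.02367 × (1 + 0.0038×235) = 0.0448 Ω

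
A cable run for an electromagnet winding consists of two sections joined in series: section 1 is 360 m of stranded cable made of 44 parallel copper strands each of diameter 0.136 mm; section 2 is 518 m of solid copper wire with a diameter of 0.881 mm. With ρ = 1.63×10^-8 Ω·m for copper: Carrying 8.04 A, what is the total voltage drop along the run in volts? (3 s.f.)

Section 1: A_strand = π(6.8000e-05)² = 1.453e-08 m²; R₁ = ρL/(N·A_s) = (1.63×10^-8)(360)/(44×1.453e-08) = 9.181 Ω
Section 2: A = π(d/2)² = π(4.4050e-04 m)² = 6.096e-07 m²
R₂ = (1.63×10^-8)(518)/(6.096e-07) = 13.85 Ω
R = R₁ + R₂ = 23.03 Ω
V = IR = 8.04 × 23.03 = 185 V

185 V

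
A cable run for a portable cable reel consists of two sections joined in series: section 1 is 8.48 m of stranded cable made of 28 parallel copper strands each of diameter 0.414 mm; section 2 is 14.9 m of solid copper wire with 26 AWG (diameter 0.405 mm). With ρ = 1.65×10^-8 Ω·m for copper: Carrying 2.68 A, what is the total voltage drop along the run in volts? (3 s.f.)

5.21 V

Section 1: A_strand = π(2.0700e-04)² = 1.346e-07 m²; R₁ = ρL/(N·A_s) = (1.65×10^-8)(8.48)/(28×1.346e-07) = 0.03712 Ω
Section 2: A = π(0.405/2 mm)² = π(2.0250e-04 m)² = 1.288e-07 m²
R₂ = (1.65×10^-8)(14.9)/(1.288e-07) = 1.908 Ω
R = R₁ + R₂ = 1.946 Ω
V = IR = 2.68 × 1.946 = 5.21 V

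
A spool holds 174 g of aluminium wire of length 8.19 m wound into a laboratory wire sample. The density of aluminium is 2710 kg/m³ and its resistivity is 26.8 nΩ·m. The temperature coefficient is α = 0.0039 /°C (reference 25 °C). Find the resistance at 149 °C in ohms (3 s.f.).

0.0415 Ω

ρ = 26.8 nΩ·m = 2.68×10^-8 Ω·m
A = m/(density·L) = 0.174/(2710×8.19) = 7.8396e-06 m²
R = ρL/A = (2.68×10^-8)(8.19)/(7.8396e-06) = 0.028 Ω
R(149 °C) = 0.028 × (1 + 0.0039×124) = 0.0415 Ω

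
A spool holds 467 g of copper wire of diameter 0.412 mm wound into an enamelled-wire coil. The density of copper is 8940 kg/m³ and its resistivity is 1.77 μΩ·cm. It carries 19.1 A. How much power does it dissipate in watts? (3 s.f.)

ρ = 1.77 μΩ·cm = 1.77×10^-8 Ω·m
A = π(d/2)² = π(2.0600e-04 m)² = 1.3332e-07 m²
L = m/(density·A) = 0.467/(8940×1.3332e-07) = 391.8 m
R = ρL/A = (1.77×10^-8)(391.8)/(1.3332e-07) = 52.02 Ω
P = I²R = (19.1)² × 52.02 = 19000 W

19000 W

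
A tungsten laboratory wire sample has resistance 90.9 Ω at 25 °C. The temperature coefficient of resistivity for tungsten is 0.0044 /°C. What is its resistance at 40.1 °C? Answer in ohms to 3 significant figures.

ΔT = 40.1 − 25 = 15.1 °C
R = R₀(1 + αΔT) = 90.9 × (1 + 0.0044×15.1) = 90.9 × 1.066 = 96.9 Ω

96.9 Ω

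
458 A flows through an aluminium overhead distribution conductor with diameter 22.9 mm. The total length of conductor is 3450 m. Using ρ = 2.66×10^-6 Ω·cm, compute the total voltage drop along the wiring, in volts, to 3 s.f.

102 V

ρ = 2.66×10^-6 Ω·cm = 2.66×10^-8 Ω·m
A = π(d/2)² = π(1.1450e-02 m)² = 4.119e-04 m²
R = ρL/A = (2.66×10^-8)(3450)/(4.119e-04) = 0.2228 Ω
V = IR = 458 × 0.2228 = 102 V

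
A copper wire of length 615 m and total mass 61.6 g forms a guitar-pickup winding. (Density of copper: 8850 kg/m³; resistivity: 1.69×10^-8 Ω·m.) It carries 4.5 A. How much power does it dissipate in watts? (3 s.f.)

18600 W

A = m/(density·L) = 0.0616/(8850×615) = 1.1318e-08 m²
R = ρL/A = (1.69×10^-8)(615)/(1.1318e-08) = 918.3 Ω
P = I²R = (4.5)² × 918.3 = 18600 W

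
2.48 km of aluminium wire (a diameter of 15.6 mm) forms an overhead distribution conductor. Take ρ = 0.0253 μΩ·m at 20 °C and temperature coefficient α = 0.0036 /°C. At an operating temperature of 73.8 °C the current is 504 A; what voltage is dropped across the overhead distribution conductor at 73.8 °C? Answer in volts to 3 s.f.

197 V

ρ = 0.0253 μΩ·m = 2.53×10^-8 Ω·m
A = π(d/2)² = π(7.8000e-03 m)² = 1.911e-04 m²
R₍20₎ = ρL/A = (2.53×10^-8)(2480)/(1.911e-04) = 0.3283 Ω
R₍73.8₎ = R₍20₎(1 + αΔT) = 0.3283 × (1 + 0.0036×53.8) = 0.3919 Ω
V = IR = 504 × 0.3919 = 197 V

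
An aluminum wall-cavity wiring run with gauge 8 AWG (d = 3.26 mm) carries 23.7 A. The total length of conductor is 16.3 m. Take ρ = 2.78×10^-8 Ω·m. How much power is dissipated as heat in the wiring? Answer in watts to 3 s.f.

A = π(3.26/2 mm)² = π(1.6300e-03 m)² = 8.347e-06 m²
R = ρL/A = (2.78×10^-8)(16.3)/(8.347e-06) = 0.05429 Ω
P = I²R = (23.7)² × 0.05429 = 30.5 W

30.5 W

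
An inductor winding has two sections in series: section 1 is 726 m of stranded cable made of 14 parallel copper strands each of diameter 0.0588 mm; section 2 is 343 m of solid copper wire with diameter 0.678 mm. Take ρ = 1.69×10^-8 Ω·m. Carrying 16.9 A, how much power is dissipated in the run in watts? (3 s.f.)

96800 W

Section 1: A_strand = π(2.9400e-05)² = 2.715e-09 m²; R₁ = ρL/(N·A_s) = (1.69×10^-8)(726)/(14×2.715e-09) = 322.7 Ω
Section 2: A = π(d/2)² = π(3.3900e-04 m)² = 3.610e-07 m²
R₂ = (1.69×10^-8)(343)/(3.610e-07) = 16.06 Ω
R = R₁ + R₂ = 338.8 Ω
P = I²R = (16.9)² × 338.8 = 96800 W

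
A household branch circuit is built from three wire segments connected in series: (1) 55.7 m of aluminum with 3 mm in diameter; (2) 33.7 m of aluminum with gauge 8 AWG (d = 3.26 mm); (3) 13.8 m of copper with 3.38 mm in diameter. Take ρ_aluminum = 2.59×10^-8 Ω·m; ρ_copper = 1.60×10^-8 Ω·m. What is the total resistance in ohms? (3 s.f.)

0.333 Ω

Seg 1: A = π(d/2)² = π(1.5000e-03 m)² = 7.069e-06 m²
R_1 = (2.59×10^-8)(55.7)/(7.069e-06) = 0.2041 Ω
Seg 2: A = π(3.26/2 mm)² = π(1.6300e-03 m)² = 8.347e-06 m²
R_2 = (2.59×10^-8)(33.7)/(8.347e-06) = 0.1046 Ω
Seg 3: A = π(d/2)² = π(1.6900e-03 m)² = 8.973e-06 m²
R_3 = (1.60×10^-8)(13.8)/(8.973e-06) = 0.02461 Ω
R_total = R_1 + R_2 + R_3 = 0.333 Ω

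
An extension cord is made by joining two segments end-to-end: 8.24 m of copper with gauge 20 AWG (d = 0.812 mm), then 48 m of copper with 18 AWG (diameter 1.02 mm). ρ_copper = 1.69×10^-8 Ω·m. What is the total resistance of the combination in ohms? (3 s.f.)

1.26 Ω

Segment 1: A = π(0.812/2 mm)² = π(4.0600e-04 m)² = 5.178e-07 m²
R₁ = ρL/A = (1.69×10^-8)(8.24)/(5.178e-07) = 0.2689 Ω
Segment 2: A = π(1.02/2 mm)² = π(5.1000e-04 m)² = 8.171e-07 m²
R₂ = (1.69×10^-8)(48)/(8.171e-07) = 0.9927 Ω
R = R₁ + R₂ = 1.26 Ω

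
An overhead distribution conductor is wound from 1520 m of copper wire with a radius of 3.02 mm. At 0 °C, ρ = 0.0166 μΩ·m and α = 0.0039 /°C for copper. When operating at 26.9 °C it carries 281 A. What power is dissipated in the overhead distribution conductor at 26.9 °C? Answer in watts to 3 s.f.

76800 W

ρ = 0.0166 μΩ·m = 1.66×10^-8 Ω·m
A = πr² = π(3.0200e-03 m)² = 2.865e-05 m²
R₍0₎ = ρL/A = (1.66×10^-8)(1520)/(2.865e-05) = 0.8806 Ω
R₍26.9₎ = R₍0₎(1 + αΔT) = 0.8806 × (1 + 0.0039×26.9) = 0.973 Ω
P = I²R = (281)² × 0.973 = 76800 W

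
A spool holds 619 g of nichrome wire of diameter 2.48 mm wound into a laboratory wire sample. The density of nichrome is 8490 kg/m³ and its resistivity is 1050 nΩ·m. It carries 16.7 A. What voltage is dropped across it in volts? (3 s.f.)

54.8 V

ρ = 1050 nΩ·m = 1.05×10^-6 Ω·m
A = π(d/2)² = π(1.2400e-03 m)² = 4.8305e-06 m²
L = m/(density·A) = 0.619/(8490×4.8305e-06) = 15.09 m
R = ρL/A = (1.05×10^-6)(15.09)/(4.8305e-06) = 3.281 Ω
V = IR = 16.7 × 3.281 = 54.8 V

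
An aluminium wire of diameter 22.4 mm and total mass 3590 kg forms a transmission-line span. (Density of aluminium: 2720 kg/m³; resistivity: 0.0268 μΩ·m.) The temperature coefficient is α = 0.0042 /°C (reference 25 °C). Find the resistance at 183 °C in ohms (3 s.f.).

ρ = 0.0268 μΩ·m = 2.68×10^-8 Ω·m
A = π(d/2)² = π(1.1200e-02 m)² = 3.9408e-04 m²
L = m/(density·A) = 3590/(2720×3.9408e-04) = 3349 m
R = ρL/A = (2.68×10^-8)(3349)/(3.9408e-04) = 0.2278 Ω
R(183 °C) = 0.2278 × (1 + 0.0042×158) = 0.379 Ω

0.379 Ω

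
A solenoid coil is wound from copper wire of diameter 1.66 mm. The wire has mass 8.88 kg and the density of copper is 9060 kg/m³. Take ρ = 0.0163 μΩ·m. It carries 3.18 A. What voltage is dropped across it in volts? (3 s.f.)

ρ = 0.0163 μΩ·m = 1.63×10^-8 Ω·m
A = π(d/2)² = π(8.3000e-04 m)² = 2.1642e-06 m²
L = m/(density·A) = 8.88/(9060×2.1642e-06) = 452.9 m
R = ρL/A = (1.63×10^-8)(452.9)/(2.1642e-06) = 3.411 Ω
V = IR = 3.18 × 3.411 = 10.8 V

10.8 V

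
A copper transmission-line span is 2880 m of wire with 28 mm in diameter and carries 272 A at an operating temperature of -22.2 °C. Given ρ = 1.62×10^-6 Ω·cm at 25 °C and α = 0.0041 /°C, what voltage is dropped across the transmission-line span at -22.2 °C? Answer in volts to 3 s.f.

16.6 V

ρ = 1.62×10^-6 Ω·cm = 1.62×10^-8 Ω·m
A = π(d/2)² = π(1.4000e-02 m)² = 6.158e-04 m²
R₍25₎ = ρL/A = (1.62×10^-8)(2880)/(6.158e-04) = 0.07577 Ω
R₍-22.2₎ = R₍25₎(1 + αΔT) = 0.07577 × (1 + 0.0041×-47.2) = 0.06111 Ω
V = IR = 272 × 0.06111 = 16.6 V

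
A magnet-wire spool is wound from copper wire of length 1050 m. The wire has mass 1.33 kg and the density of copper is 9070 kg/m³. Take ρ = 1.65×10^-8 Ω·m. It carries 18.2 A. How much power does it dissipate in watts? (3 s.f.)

A = m/(density·L) = 1.33/(9070×1050) = 1.3965e-07 m²
R = ρL/A = (1.65×10^-8)(1050)/(1.3965e-07) = 124.1 Ω
P = I²R = (18.2)² × 124.1 = 41100 W

41100 W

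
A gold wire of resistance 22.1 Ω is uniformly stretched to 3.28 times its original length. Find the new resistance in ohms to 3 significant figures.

Volume constant ⇒ A' = A/k with k = 3.28. R' = ρ(kL)/(A/k) = k²R.
R' = 10.76 × 22.1 = 238 Ω

238 Ω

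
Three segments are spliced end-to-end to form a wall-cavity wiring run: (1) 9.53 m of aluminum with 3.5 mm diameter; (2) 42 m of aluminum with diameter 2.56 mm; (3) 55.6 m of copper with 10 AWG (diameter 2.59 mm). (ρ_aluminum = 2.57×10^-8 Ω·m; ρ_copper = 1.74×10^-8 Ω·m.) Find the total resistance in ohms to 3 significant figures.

0.419 Ω

Seg 1: A = π(d/2)² = π(1.7500e-03 m)² = 9.621e-06 m²
R_1 = (2.57×10^-8)(9.53)/(9.621e-06) = 0.02546 Ω
Seg 2: A = π(d/2)² = π(1.2800e-03 m)² = 5.147e-06 m²
R_2 = (2.57×10^-8)(42)/(5.147e-06) = 0.2097 Ω
Seg 3: A = π(2.59/2 mm)² = π(1.2950e-03 m)² = 5.269e-06 m²
R_3 = (1.74×10^-8)(55.6)/(5.269e-06) = 0.1836 Ω
R_total = R_1 + R_2 + R_3 = 0.419 Ω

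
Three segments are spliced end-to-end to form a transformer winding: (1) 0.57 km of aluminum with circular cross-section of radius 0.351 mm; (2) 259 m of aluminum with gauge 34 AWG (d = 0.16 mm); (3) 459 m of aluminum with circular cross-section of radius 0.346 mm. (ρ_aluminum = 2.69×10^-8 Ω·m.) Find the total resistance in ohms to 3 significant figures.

Seg 1: A = πr² = π(3.5100e-04 m)² = 3.870e-07 m²
R_1 = (2.69×10^-8)(570)/(3.870e-07) = 39.62 Ω
Seg 2: A = π(0.16/2 mm)² = π(8.0000e-05 m)² = 2.011e-08 m²
R_2 = (2.69×10^-8)(259)/(2.011e-08) = 346.5 Ω
Seg 3: A = πr² = π(3.4600e-04 m)² = 3.761e-07 m²
R_3 = (2.69×10^-8)(459)/(3.761e-07) = 32.83 Ω
R_total = R_1 + R_2 + R_3 = 419 Ω

419 Ω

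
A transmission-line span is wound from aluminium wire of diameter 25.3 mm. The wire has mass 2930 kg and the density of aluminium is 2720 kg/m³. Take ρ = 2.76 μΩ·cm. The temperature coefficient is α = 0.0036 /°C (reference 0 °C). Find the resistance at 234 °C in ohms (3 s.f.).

ρ = 2.76 μΩ·cm = 2.76×10^-8 Ω·m
A = π(d/2)² = π(1.2650e-02 m)² = 5.0273e-04 m²
L = m/(density·A) = 2930/(2720×5.0273e-04) = 2143 m
R = ρL/A = (2.76×10^-8)(2143)/(5.0273e-04) = 0.1176 Ω
R(234 °C) = 0.1176 × (1 + 0.0036×234) = 0.217 Ω

0.217 Ω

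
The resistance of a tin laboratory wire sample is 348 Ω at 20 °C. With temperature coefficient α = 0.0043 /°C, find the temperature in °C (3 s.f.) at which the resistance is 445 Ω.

R = R₀(1 + α(T − T₀)) ⇒ T = T₀ + (R/R₀ − 1)/α
T = 20 + (445/348 − 1)/0.0043 = 20 + (0.2787)/0.0043 = 84.8 °C

84.8 °C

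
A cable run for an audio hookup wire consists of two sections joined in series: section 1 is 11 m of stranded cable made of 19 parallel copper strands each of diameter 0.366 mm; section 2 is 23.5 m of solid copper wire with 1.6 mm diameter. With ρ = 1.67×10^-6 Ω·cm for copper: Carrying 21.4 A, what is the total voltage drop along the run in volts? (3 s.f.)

ρ = 1.67×10^-6 Ω·cm = 1.67×10^-8 Ω·m
Section 1: A_strand = π(1.8300e-04)² = 1.052e-07 m²; R₁ = ρL/(N·A_s) = (1.67×10^-8)(11)/(19×1.052e-07) = 0.0919 Ω
Section 2: A = π(d/2)² = π(8.0000e-04 m)² = 2.011e-06 m²
R₂ = (1.67×10^-8)(23.5)/(2.011e-06) = 0.1952 Ω
R = R₁ + R₂ = 0.2871 Ω
V = IR = 21.4 × 0.2871 = 6.14 V

6.14 V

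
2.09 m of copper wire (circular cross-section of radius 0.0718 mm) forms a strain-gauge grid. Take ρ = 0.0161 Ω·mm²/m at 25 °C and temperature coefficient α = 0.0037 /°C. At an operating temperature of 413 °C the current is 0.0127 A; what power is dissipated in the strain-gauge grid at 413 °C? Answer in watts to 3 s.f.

8.16×10^-4 W

ρ = 0.0161 Ω·mm²/m = 1.61×10^-8 Ω·m
A = πr² = π(7.1800e-05 m)² = 1.620e-08 m²
R₍25₎ = ρL/A = (1.61×10^-8)(2.09)/(1.620e-08) = 2.078 Ω
R₍413₎ = R₍25₎(1 + αΔT) = 2.078 × (1 + 0.0037×388) = 5.06 Ω
P = I²R = (0.0127)² × 5.06 = 8.16×10^-4 W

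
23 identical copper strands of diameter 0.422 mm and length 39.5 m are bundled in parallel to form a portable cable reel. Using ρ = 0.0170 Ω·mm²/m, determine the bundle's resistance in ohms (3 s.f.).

0.209 Ω

ρ = 0.0170 Ω·mm²/m = 1.70×10^-8 Ω·m
A_strand = π(2.1100e-04 m)² = 1.399e-07 m²
R_strand = ρL/A = (1.70×10^-8)(39.5)/(1.399e-07) = 4.801 Ω
R_total = R_strand/N = 4.801/23 = 0.209 Ω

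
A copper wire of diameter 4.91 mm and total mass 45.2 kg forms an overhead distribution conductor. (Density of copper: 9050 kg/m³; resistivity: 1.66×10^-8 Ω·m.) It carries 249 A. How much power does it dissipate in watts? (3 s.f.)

A = π(d/2)² = π(2.4550e-03 m)² = 1.8934e-05 m²
L = m/(density·A) = 45.2/(9050×1.8934e-05) = 263.8 m
R = ρL/A = (1.66×10^-8)(263.8)/(1.8934e-05) = 0.2313 Ω
P = I²R = (249)² × 0.2313 = 14300 W

14300 W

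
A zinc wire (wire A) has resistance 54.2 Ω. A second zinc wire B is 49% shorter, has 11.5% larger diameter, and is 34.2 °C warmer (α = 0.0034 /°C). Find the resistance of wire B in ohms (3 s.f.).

24.8 Ω

R ∝ ρL/d² with ρ ∝ (1+αΔT), so R_B/R_A = (1 − 49/100) × (1 + 11.5/100)⁻² × (1 + 0.0034×34.2)
= 0.51 × 0.8044 × 1.116 = 0.4579
R_B = 0.4579 × 54.2 = 24.8 Ω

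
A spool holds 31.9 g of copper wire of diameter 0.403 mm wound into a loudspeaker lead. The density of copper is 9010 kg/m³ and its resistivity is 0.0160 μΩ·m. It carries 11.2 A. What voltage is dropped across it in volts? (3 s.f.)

39.0 V

ρ = 0.0160 μΩ·m = 1.60×10^-8 Ω·m
A = π(d/2)² = π(2.0150e-04 m)² = 1.2756e-07 m²
L = m/(density·A) = 0.0319/(9010×1.2756e-07) = 27.76 m
R = ρL/A = (1.60×10^-8)(27.76)/(1.2756e-07) = 3.482 Ω
V = IR = 11.2 × 3.482 = 39.0 V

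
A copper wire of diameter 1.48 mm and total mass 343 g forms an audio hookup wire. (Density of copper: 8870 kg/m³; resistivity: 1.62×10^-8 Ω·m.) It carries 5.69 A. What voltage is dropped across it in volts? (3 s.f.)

1.20 V

A = π(d/2)² = π(7.4000e-04 m)² = 1.7203e-06 m²
L = m/(density·A) = 0.343/(8870×1.7203e-06) = 22.48 m
R = ρL/A = (1.62×10^-8)(22.48)/(1.7203e-06) = 0.2117 Ω
V = IR = 5.69 × 0.2117 = 1.20 V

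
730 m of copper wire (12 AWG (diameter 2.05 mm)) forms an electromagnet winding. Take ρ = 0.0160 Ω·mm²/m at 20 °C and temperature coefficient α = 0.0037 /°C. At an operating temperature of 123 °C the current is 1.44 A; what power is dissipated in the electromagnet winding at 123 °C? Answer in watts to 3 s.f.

10.1 W

ρ = 0.0160 Ω·mm²/m = 1.60×10^-8 Ω·m
A = π(2.05/2 mm)² = π(1.0250e-03 m)² = 3.301e-06 m²
R₍20₎ = ρL/A = (1.60×10^-8)(730)/(3.301e-06) = 3.539 Ω
R₍123₎ = R₍20₎(1 + αΔT) = 3.539 × (1 + 0.0037×103) = 4.887 Ω
P = I²R = (1.44)² × 4.887 = 10.1 W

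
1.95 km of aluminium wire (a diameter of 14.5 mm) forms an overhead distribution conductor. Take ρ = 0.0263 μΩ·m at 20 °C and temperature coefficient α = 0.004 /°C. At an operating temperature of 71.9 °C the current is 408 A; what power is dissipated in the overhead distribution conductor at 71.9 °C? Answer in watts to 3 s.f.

62400 W

ρ = 0.0263 μΩ·m = 2.63×10^-8 Ω·m
A = π(d/2)² = π(7.2500e-03 m)² = 1.651e-04 m²
R₍20₎ = ρL/A = (2.63×10^-8)(1950)/(1.651e-04) = 0.3106 Ω
R₍71.9₎ = R₍20₎(1 + αΔT) = 0.3106 × (1 + 0.004×51.9) = 0.375 Ω
P = I²R = (408)² × 0.375 = 62400 W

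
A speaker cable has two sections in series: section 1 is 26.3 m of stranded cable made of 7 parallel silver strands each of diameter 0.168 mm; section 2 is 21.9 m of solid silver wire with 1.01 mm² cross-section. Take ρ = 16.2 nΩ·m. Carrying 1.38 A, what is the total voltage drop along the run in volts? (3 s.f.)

4.27 V

ρ = 16.2 nΩ·m = 1.62×10^-8 Ω·m
Section 1: A_strand = π(8.4000e-05)² = 2.217e-08 m²; R₁ = ρL/(N·A_s) = (1.62×10^-8)(26.3)/(7×2.217e-08) = 2.746 Ω
Section 2: A = 1.01 mm² = 1.010e-06 m²
R₂ = (1.62×10^-8)(21.9)/(1.010e-06) = 0.3513 Ω
R = R₁ + R₂ = 3.097 Ω
V = IR = 1.38 × 3.097 = 4.27 V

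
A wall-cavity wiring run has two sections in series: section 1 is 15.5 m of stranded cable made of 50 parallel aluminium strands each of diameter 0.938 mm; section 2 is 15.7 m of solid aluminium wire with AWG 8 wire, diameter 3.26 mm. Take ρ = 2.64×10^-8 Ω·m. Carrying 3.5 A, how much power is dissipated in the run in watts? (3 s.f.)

Section 1: A_strand = π(4.6900e-04)² = 6.910e-07 m²; R₁ = ρL/(N·A_s) = (2.64×10^-8)(15.5)/(50×6.910e-07) = 0.01184 Ω
Section 2: A = π(3.26/2 mm)² = π(1.6300e-03 m)² = 8.347e-06 m²
R₂ = (2.64×10^-8)(15.7)/(8.347e-06) = 0.04966 Ω
R = R₁ + R₂ = 0.0615 Ω
P = I²R = (3.5)² × 0.0615 = 0.753 W

0.753 W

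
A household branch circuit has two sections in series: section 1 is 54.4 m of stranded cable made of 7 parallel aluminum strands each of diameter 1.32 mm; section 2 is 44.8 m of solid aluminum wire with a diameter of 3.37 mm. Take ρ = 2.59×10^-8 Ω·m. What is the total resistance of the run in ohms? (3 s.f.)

Section 1: A_strand = π(6.6000e-04)² = 1.368e-06 m²; R₁ = ρL/(N·A_s) = (2.59×10^-8)(54.4)/(7×1.368e-06) = 0.1471 Ω
Section 2: A = π(d/2)² = π(1.6850e-03 m)² = 8.920e-06 m²
R₂ = (2.59×10^-8)(44.8)/(8.920e-06) = 0.1301 Ω
R = R₁ + R₂ = 0.277 Ω

0.277 Ω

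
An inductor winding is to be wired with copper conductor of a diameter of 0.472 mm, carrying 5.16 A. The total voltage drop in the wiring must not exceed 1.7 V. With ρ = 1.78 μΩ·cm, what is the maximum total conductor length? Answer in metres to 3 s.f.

ρ = 1.78 μΩ·cm = 1.78×10^-8 Ω·m
A = π(d/2)² = π(2.3600e-04 m)² = 1.750e-07 m²
L_max = V_max·A/(1·ρI) = (1.7)(1.750e-07)/(1.78×10^-8×5.16) = 3.24 m

3.24 m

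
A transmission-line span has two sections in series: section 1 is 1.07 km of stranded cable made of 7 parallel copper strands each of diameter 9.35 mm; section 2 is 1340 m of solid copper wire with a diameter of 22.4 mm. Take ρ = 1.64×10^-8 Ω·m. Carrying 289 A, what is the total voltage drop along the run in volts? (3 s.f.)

26.7 V

Section 1: A_strand = π(4.6750e-03)² = 6.866e-05 m²; R₁ = ρL/(N·A_s) = (1.64×10^-8)(1070)/(7×6.866e-05) = 0.03651 Ω
Section 2: A = π(d/2)² = π(1.1200e-02 m)² = 3.941e-04 m²
R₂ = (1.64×10^-8)(1340)/(3.941e-04) = 0.05577 Ω
R = R₁ + R₂ = 0.09228 Ω
V = IR = 289 × 0.09228 = 26.7 V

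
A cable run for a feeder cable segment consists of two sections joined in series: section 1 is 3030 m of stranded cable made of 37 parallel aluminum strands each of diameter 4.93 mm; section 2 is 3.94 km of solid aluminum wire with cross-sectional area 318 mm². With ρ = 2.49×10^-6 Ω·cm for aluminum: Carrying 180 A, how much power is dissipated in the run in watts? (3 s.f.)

ρ = 2.49×10^-6 Ω·cm = 2.49×10^-8 Ω·m
Section 1: A_strand = π(2.4650e-03)² = 1.909e-05 m²; R₁ = ρL/(N·A_s) = (2.49×10^-8)(3030)/(37×1.909e-05) = 0.1068 Ω
Section 2: A = 318 mm² = 3.180e-04 m²
R₂ = (2.49×10^-8)(3940)/(3.180e-04) = 0.3085 Ω
R = R₁ + R₂ = 0.4153 Ω
P = I²R = (180)² × 0.4153 = 13500 W

13500 W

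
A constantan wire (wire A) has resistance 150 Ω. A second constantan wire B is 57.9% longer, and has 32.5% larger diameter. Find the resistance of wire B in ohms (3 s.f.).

135 Ω

R ∝ L/d², so R_B/R_A = (1 + 57.9/100) × (1 + 32.5/100)⁻²
= 1.579 × 0.5696 = 0.8994
R_B = 0.8994 × 150 = 135 Ω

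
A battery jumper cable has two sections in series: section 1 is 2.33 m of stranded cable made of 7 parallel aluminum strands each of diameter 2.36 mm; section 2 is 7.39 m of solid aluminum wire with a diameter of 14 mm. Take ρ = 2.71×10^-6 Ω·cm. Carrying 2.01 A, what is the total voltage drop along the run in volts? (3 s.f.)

0.00676 V

ρ = 2.71×10^-6 Ω·cm = 2.71×10^-8 Ω·m
Section 1: A_strand = π(1.1800e-03)² = 4.374e-06 m²; R₁ = ρL/(N·A_s) = (2.71×10^-8)(2.33)/(7×4.374e-06) = 0.002062 Ω
Section 2: A = π(d/2)² = π(7.0000e-03 m)² = 1.539e-04 m²
R₂ = (2.71×10^-8)(7.39)/(1.539e-04) = 0.001301 Ω
R = R₁ + R₂ = 0.003363 Ω
V = IR = 2.01 × 0.003363 = 0.00676 V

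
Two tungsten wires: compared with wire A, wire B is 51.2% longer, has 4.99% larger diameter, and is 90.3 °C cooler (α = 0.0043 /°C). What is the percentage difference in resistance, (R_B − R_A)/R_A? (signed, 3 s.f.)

R ∝ ρL/d² with ρ ∝ (1+αΔT), so R_B/R_A = (1 + 51.2/100) × (1 + 4.99/100)⁻² × (1 − 0.0043×90.3)
= 1.512 × 0.9072 × 0.6117 = 0.8391
(R_B − R_A)/R_A = 0.8391 − 1 = -16.1%

-16.1%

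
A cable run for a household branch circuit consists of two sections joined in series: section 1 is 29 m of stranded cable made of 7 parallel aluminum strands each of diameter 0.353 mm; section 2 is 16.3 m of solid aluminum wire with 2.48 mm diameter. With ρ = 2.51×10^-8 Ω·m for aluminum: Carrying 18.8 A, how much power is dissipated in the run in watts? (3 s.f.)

Section 1: A_strand = π(1.7650e-04)² = 9.787e-08 m²; R₁ = ρL/(N·A_s) = (2.51×10^-8)(29)/(7×9.787e-08) = 1.063 Ω
Section 2: A = π(d/2)² = π(1.2400e-03 m)² = 4.831e-06 m²
R₂ = (2.51×10^-8)(16.3)/(4.831e-06) = 0.0847 Ω
R = R₁ + R₂ = 1.147 Ω
P = I²R = (18.8)² × 1.147 = 405 W

405 W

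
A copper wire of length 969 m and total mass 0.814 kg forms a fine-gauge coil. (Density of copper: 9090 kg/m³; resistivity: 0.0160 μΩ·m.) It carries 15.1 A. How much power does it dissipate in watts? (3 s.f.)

ρ = 0.0160 μΩ·m = 1.60×10^-8 Ω·m
A = m/(density·L) = 0.814/(9090×969) = 9.2414e-08 m²
R = ρL/A = (1.60×10^-8)(969)/(9.2414e-08) = 167.8 Ω
P = I²R = (15.1)² × 167.8 = 38300 W

38300 W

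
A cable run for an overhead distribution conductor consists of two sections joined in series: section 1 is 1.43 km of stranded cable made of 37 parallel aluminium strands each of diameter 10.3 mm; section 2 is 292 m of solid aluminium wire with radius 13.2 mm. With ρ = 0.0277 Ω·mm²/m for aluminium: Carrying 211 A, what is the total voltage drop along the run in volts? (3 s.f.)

ρ = 0.0277 Ω·mm²/m = 2.77×10^-8 Ω·m
Section 1: A_strand = π(5.1500e-03)² = 8.332e-05 m²; R₁ = ρL/(N·A_s) = (2.77×10^-8)(1430)/(37×8.332e-05) = 0.01285 Ω
Section 2: A = πr² = π(1.3200e-02 m)² = 5.474e-04 m²
R₂ = (2.77×10^-8)(292)/(5.474e-04) = 0.01478 Ω
R = R₁ + R₂ = 0.02762 Ω
V = IR = 211 × 0.02762 = 5.83 V

5.83 V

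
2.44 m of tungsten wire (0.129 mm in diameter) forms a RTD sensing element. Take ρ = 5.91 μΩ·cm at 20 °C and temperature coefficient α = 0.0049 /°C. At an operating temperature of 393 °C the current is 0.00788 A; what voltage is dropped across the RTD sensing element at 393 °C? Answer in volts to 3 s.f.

ρ = 5.91 μΩ·cm = 5.91×10^-8 Ω·m
A = π(d/2)² = π(6.4500e-05 m)² = 1.307e-08 m²
R₍20₎ = ρL/A = (5.91×10^-8)(2.44)/(1.307e-08) = 11.03 Ω
R₍393₎ = R₍20₎(1 + αΔT) = 11.03 × (1 + 0.0049×373) = 31.2 Ω
V = IR = 0.00788 × 31.2 = 0.246 V

0.246 V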